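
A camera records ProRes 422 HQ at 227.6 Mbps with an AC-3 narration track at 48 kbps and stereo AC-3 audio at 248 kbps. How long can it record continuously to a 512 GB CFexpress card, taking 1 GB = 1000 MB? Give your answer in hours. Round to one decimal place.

Audio total: 48 + 248 = 296 kbps = 0.296 Mbps.
Total bitrate: 227.6 + 0.296 = 227.896 Mbps.
Capacity: 512 GB = 4,096,000 Mb.
Recording time: 4,096,000 / 227.896 = 17,973 s ≈ 4.99 hours.

5.0 hours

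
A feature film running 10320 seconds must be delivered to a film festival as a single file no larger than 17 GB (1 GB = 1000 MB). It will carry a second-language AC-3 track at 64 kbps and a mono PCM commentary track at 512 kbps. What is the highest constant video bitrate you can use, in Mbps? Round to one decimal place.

12.6 Mbps

Budget: 17 GB = 136000.0 Mb.
Total bitrate budget: 136000.0 Mb / 10320 s = 13.178 Mbps.
Audio total: 64 + 512 = 576 kbps = 0.576 Mbps.
Video: 13.178 − 0.576 = 12.602 Mbps.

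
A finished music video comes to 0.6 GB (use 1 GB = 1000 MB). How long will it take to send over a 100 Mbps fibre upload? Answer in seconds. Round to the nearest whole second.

48 seconds

File: 0.6 GB = 4800.0 Mb.
At 100 Mbps: 4800.0 / 100 = 48.0 s ≈ 48 seconds.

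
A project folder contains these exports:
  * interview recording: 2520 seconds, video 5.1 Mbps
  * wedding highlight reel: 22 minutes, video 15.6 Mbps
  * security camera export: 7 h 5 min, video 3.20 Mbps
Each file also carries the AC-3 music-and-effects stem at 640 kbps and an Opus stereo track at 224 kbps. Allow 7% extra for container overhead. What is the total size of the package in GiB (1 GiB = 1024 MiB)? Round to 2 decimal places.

17.49 GiB

Audio total: 640 + 224 = 864 kbps = 0.864 Mbps.
interview recording: 5.964 Mbps × 2520 s × 1.07 = 16081.3 Mb
wedding highlight reel: 16.464 Mbps × 1320 s × 1.07 = 23253.8 Mb
security camera export: 4.064 Mbps × 25500 s × 1.07 = 110886.2 Mb
Total: 150221.3 Mb = 18777.7 MB.
= 17.49 GiB.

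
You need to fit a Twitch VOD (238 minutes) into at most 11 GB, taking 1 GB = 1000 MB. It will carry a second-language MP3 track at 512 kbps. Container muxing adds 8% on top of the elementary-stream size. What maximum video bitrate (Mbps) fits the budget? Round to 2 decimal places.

5.19 Mbps

Budget: 11 GB = 88000.0 Mb.
Stream payload after overhead: 88000.0 / 1.08 = 81481.5 Mb.
238 min = 14280 s
Total bitrate budget: 81481.5 Mb / 14280 s = 5.706 Mbps.
Audio: 512 kbps = 0.512 Mbps.
Video: 5.706 − 0.512 = 5.194 Mbps.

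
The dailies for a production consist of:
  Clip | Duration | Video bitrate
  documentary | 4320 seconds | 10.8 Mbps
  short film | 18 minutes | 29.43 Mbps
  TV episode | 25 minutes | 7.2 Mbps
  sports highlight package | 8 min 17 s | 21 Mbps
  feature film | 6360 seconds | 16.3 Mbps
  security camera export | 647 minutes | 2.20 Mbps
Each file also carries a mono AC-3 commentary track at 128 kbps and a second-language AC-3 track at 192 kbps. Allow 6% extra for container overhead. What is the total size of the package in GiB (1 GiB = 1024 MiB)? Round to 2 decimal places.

Audio total: 128 + 192 = 320 kbps = 0.320 Mbps.
documentary: 11.120 Mbps × 4320 s × 1.06 = 50920.7 Mb
short film: 29.750 Mbps × 1080 s × 1.06 = 34057.8 Mb
TV episode: 7.520 Mbps × 1500 s × 1.06 = 11956.8 Mb
sports highlight package: 21.320 Mbps × 497 s × 1.06 = 11231.8 Mb
feature film: 16.620 Mbps × 6360 s × 1.06 = 112045.4 Mb
security camera export: 2.520 Mbps × 38820 s × 1.06 = 103696.0 Mb
Total: 323908.5 Mb = 40488.6 MB.
= 37.71 GiB.

37.71 GiB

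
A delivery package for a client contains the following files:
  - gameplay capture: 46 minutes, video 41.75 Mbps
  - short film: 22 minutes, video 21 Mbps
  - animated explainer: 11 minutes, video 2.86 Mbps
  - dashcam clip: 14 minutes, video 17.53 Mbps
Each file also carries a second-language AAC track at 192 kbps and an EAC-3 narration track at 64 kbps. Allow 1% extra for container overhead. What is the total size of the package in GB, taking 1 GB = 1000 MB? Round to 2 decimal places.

20.33 GB

Audio total: 192 + 64 = 256 kbps = 0.256 Mbps.
gameplay capture: 42.006 Mbps × 2760 s × 1.01 = 117095.9 Mb
short film: 21.256 Mbps × 1320 s × 1.01 = 28338.5 Mb
animated explainer: 3.116 Mbps × 660 s × 1.01 = 2077.1 Mb
dashcam clip: 17.786 Mbps × 840 s × 1.01 = 15089.6 Mb
Total: 162601.2 Mb = 20325.1 MB.
= 20.33 GB.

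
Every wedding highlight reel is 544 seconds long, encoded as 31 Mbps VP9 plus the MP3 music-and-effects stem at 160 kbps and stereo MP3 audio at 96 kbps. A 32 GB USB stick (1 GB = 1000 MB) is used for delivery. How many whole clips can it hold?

15

Audio total: 160 + 96 = 256 kbps = 0.256 Mbps.
Total bitrate: 31.256 Mbps.
Per item: 31.256 Mbps × 544 s = 17,003 Mb = 2,125 MB.
Capacity: 32 GB = 256,000 Mb; 15.06 items → 15 complete.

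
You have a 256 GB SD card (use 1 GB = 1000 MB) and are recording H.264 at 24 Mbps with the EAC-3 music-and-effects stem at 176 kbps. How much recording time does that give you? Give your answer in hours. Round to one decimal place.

23.5 hours

Audio: 176 kbps = 0.176 Mbps.
Total bitrate: 24 + 0.176 = 24.176 Mbps.
Capacity: 256 GB = 2,048,000 Mb.
Recording time: 2,048,000 / 24.176 = 84,712 s ≈ 23.5 hours.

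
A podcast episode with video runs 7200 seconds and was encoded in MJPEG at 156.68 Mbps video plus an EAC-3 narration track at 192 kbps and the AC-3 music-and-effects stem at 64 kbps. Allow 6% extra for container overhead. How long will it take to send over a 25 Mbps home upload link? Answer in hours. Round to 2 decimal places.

Audio total: 192 + 64 = 256 kbps = 0.256 Mbps.
Total bitrate: 156.936 Mbps.
File: 156.936 Mbps × 7200 s = 1129939.2 Mb.
With 6% container overhead: ×1.06. → 1197735.6 Mb.
At 25 Mbps: 1197735.6 / 25 = 47909.4 s ≈ 13.3 hours.

13.31 hours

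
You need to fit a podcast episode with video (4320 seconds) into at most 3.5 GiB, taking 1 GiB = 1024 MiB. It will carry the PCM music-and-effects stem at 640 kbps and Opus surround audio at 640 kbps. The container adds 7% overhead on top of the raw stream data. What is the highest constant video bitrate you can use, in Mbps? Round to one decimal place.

5.2 Mbps

Budget: 3.5 GiB = 30064.8 Mb.
Stream payload after overhead: 30064.8 / 1.07 = 28097.9 Mb.
Total bitrate budget: 28097.9 Mb / 4320 s = 6.504 Mbps.
Audio total: 640 + 640 = 1280 kbps = 1.280 Mbps.
Video: 6.504 − 1.280 = 5.224 Mbps.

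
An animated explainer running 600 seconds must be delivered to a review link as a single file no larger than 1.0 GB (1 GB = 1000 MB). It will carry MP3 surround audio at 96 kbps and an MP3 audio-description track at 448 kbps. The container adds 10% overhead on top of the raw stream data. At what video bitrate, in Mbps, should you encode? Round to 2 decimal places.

Budget: 1.0 GB = 8000.0 Mb.
Stream payload after overhead: 8000.0 / 1.10 = 7272.7 Mb.
Total bitrate budget: 7272.7 Mb / 600 s = 12.121 Mbps.
Audio total: 96 + 448 = 544 kbps = 0.544 Mbps.
Video: 12.121 − 0.544 = 11.577 Mbps.

11.58 Mbps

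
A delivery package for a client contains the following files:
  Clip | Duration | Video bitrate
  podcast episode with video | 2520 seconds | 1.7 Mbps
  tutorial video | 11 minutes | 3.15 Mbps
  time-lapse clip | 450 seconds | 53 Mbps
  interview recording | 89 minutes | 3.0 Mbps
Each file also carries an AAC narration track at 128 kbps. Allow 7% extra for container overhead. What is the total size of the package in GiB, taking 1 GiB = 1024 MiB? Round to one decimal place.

5.9 GiB

Audio: 128 kbps = 0.128 Mbps.
podcast episode with video: 1.828 Mbps × 2520 s × 1.07 = 4929.0 Mb
tutorial video: 3.278 Mbps × 660 s × 1.07 = 2314.9 Mb
time-lapse clip: 53.128 Mbps × 450 s × 1.07 = 25581.1 Mb
interview recording: 3.128 Mbps × 5340 s × 1.07 = 17872.8 Mb
Total: 50697.8 Mb = 6337.2 MB.
= 5.902 GiB.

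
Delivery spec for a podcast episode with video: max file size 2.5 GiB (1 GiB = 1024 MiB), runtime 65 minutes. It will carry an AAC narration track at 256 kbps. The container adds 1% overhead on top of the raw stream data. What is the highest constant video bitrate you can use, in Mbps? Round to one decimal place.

Budget: 2.5 GiB = 21474.8 Mb.
Stream payload after overhead: 21474.8 / 1.01 = 21262.2 Mb.
65 min = 3900 s
Total bitrate budget: 21262.2 Mb / 3900 s = 5.452 Mbps.
Audio: 256 kbps = 0.256 Mbps.
Video: 5.452 − 0.256 = 5.196 Mbps.

5.2 Mbps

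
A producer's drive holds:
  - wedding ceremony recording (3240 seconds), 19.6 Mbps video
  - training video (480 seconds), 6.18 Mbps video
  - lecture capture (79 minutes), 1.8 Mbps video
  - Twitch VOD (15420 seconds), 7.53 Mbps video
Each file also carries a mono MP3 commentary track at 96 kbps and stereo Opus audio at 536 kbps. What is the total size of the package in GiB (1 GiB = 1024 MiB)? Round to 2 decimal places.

Audio total: 96 + 536 = 632 kbps = 0.632 Mbps.
wedding ceremony recording: 20.232 Mbps × 3240 s = 65551.7 Mb
training video: 6.812 Mbps × 480 s = 3269.8 Mb
lecture capture: 2.432 Mbps × 4740 s = 11527.7 Mb
Twitch VOD: 8.162 Mbps × 15420 s = 125858.0 Mb
Total: 206207.2 Mb = 25775.9 MB.
= 24.01 GiB.

24.01 GiB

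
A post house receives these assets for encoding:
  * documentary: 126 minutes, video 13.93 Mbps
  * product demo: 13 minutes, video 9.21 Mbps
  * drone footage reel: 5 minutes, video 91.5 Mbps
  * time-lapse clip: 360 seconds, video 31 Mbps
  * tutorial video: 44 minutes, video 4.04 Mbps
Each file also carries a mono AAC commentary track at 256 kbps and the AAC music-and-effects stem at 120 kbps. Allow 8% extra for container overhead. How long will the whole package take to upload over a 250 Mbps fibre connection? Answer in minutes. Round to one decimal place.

12.0 minutes

Audio total: 256 + 120 = 376 kbps = 0.376 Mbps.
documentary: 14.306 Mbps × 7560 s × 1.08 = 116805.6 Mb
product demo: 9.586 Mbps × 780 s × 1.08 = 8075.2 Mb
drone footage reel: 91.876 Mbps × 300 s × 1.08 = 29767.8 Mb
time-lapse clip: 31.376 Mbps × 360 s × 1.08 = 12199.0 Mb
tutorial video: 4.416 Mbps × 2640 s × 1.08 = 12590.9 Mb
Total: 179438.6 Mb = 22429.8 MB.
At 250 Mbps: 179438.6 / 250 = 718 s ≈ 12 minutes.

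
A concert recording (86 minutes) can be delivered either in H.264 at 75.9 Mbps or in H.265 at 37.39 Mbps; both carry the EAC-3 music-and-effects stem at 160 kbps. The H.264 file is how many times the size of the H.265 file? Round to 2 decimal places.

86 min = 5160 s
Audio: 160 kbps = 0.160 Mbps.
H.264: 76.060 Mbps × 5160 s = 392469.6 Mb = 49.059 GB.
H.265: 37.550 Mbps × 5160 s = 193758.0 Mb = 24.220 GB.
Ratio: 49.059 / 24.220 = 2.026.

2.03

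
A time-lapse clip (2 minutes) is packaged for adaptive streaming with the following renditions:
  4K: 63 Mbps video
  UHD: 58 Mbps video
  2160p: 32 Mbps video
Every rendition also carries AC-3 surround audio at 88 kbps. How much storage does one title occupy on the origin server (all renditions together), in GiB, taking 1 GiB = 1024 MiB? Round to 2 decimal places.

2.14 GiB

2 min = 120 s
Audio: 88 kbps = 0.088 Mbps.
Sum of rendition bitrates: (63+0.088) + (58+0.088) + (32+0.088) = 153.264 Mbps.
× 120 s = 18,392 Mb = 2,299 MB = 2.141 GiB.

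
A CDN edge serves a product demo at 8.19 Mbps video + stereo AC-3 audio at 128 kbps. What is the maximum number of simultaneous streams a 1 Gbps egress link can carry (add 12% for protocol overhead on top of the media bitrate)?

107

Audio: 128 kbps = 0.128 Mbps.
Per-viewer media rate: 8.318 Mbps.
On the wire with 12% overhead: 9.316 Mbps.
1 Gbps = 1,000 Mbps; 1,000 / 9.316 = 107.34 → 107 viewers.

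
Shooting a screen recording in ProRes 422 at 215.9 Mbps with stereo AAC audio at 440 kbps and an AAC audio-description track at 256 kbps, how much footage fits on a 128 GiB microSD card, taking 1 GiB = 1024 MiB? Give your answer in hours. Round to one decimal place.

Audio total: 440 + 256 = 696 kbps = 0.696 Mbps.
Total bitrate: 215.9 + 0.696 = 216.596 Mbps.
Capacity: 128 GiB = 1,099,512 Mb.
Recording time: 1,099,512 / 216.596 = 5,076 s ≈ 1.41 hours.

1.4 hours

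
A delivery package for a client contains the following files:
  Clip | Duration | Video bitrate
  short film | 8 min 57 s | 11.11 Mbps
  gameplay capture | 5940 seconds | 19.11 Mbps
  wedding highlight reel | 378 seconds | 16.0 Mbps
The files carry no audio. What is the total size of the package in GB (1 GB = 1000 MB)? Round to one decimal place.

short film: 11.110 Mbps × 537 s = 5966.1 Mb
gameplay capture: 19.110 Mbps × 5940 s = 113513.4 Mb
wedding highlight reel: 16.000 Mbps × 378 s = 6048.0 Mb
Total: 125527.5 Mb = 15690.9 MB.
= 15.69 GB.

15.7 GB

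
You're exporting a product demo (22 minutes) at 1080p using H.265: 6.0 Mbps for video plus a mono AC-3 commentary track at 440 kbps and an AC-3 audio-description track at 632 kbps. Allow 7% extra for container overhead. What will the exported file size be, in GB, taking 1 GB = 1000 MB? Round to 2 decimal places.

1.25 GB

22 min = 1320 s
Audio total: 440 + 632 = 1072 kbps = 1.072 Mbps.
Total bitrate: 6.0 + 1.072 = 7.072 Mbps.
Stream data: 7.072 Mbps × 1320 s = 9335.0 Mb.
With 7% container overhead: ×1.07.
9,988 Mb ÷ 8 = 1,249 MB → 1.249 GB.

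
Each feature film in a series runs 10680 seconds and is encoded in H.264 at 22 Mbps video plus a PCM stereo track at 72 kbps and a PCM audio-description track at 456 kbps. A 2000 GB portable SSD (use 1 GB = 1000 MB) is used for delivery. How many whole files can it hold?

66

Audio total: 72 + 456 = 528 kbps = 0.528 Mbps.
Total bitrate: 22.528 Mbps.
Per item: 22.528 Mbps × 10680 s = 240,599 Mb = 30,075 MB.
Capacity: 2000 GB = 16,000,000 Mb; 66.50 items → 66 complete.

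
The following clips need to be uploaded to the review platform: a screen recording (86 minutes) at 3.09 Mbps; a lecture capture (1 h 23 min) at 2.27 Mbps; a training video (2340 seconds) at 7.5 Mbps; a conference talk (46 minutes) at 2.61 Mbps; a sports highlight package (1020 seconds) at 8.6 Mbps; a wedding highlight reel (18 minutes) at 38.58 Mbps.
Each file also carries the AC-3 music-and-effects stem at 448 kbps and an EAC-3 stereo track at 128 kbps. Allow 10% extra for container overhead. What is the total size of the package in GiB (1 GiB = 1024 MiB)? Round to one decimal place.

14.4 GiB

Audio total: 448 + 128 = 576 kbps = 0.576 Mbps.
screen recording: 3.666 Mbps × 5160 s × 1.10 = 20808.2 Mb
lecture capture: 2.846 Mbps × 4980 s × 1.10 = 15590.4 Mb
training video: 8.076 Mbps × 2340 s × 1.10 = 20787.6 Mb
conference talk: 3.186 Mbps × 2760 s × 1.10 = 9672.7 Mb
sports highlight package: 9.176 Mbps × 1020 s × 1.10 = 10295.5 Mb
wedding highlight reel: 39.156 Mbps × 1080 s × 1.10 = 46517.3 Mb
Total: 123671.7 Mb = 15459.0 MB.
= 14.40 GiB.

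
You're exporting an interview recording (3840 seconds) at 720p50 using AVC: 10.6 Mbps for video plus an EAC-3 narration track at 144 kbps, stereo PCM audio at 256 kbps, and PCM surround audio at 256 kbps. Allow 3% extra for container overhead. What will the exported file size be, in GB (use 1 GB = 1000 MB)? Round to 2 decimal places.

Audio total: 144 + 256 + 256 = 656 kbps = 0.656 Mbps.
Total bitrate: 10.6 + 0.656 = 11.256 Mbps.
Stream data: 11.256 Mbps × 3840 s = 43223.0 Mb.
With 3% container overhead: ×1.03.
44,520 Mb ÷ 8 = 5,565 MB → 5.565 GB.

5.56 GB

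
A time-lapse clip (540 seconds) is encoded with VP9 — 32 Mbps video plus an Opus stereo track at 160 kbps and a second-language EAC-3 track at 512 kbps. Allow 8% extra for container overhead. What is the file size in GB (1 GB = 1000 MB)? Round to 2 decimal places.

2.38 GB

Audio total: 160 + 512 = 672 kbps = 0.672 Mbps.
Total bitrate: 32 + 0.672 = 32.672 Mbps.
Stream data: 32.672 Mbps × 540 s = 17642.9 Mb.
With 8% container overhead: ×1.08.
19,054 Mb ÷ 8 = 2,382 MB → 2.382 GB.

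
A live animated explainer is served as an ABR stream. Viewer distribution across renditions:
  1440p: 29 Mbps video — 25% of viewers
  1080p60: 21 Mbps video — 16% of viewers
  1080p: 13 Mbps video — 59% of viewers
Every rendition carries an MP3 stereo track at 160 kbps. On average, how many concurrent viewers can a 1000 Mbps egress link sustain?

Audio: 160 kbps = 0.160 Mbps.
Average per-viewer bitrate: 0.25×29.160 + 0.16×21.160 + 0.59×13.160 = 18.440 Mbps.
1000 Mbps = 1,000 Mbps; 1,000 / 18.440 = 54.23 → 54.

54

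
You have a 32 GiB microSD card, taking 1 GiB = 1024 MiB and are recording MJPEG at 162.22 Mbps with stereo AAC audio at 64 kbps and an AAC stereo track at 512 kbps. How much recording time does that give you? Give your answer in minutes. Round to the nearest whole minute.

Audio total: 64 + 512 = 576 kbps = 0.576 Mbps.
Total bitrate: 162.22 + 0.576 = 162.796 Mbps.
Capacity: 32 GiB = 274,878 Mb.
Recording time: 274,878 / 162.796 = 1,688 s ≈ 28.1 minutes.

28 minutes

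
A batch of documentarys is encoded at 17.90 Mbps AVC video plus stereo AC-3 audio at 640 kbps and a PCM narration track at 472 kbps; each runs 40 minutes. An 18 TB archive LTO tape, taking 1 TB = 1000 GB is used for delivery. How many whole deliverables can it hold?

40 min = 2400 s
Audio total: 640 + 472 = 1112 kbps = 1.112 Mbps.
Total bitrate: 19.012 Mbps.
Per item: 19.012 Mbps × 2400 s = 45,629 Mb = 5,704 MB.
Capacity: 18 TB = 144,000,000 Mb; 3155.90 items → 3155 complete.

3155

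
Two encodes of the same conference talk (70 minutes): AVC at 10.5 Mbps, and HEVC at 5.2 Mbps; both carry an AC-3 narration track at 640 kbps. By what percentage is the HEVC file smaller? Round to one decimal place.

47.6%

70 min = 4200 s
Audio: 640 kbps = 0.640 Mbps.
AVC: 11.140 Mbps × 4200 s = 46788.0 Mb = 5.447 GiB.
HEVC: 5.840 Mbps × 4200 s = 24528.0 Mb = 2.855 GiB.
Reduction: (1 − 2.855/5.447) × 100 = 47.58%.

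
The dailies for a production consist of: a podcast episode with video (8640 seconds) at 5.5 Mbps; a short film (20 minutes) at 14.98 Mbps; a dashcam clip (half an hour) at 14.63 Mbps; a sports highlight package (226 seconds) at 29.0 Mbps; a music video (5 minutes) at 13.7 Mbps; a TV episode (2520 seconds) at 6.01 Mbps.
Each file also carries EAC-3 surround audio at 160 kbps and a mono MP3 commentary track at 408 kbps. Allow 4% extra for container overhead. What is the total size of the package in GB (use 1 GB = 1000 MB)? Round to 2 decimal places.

16.38 GB

Audio total: 160 + 408 = 568 kbps = 0.568 Mbps.
podcast episode with video: 6.068 Mbps × 8640 s × 1.04 = 54524.6 Mb
short film: 15.548 Mbps × 1200 s × 1.04 = 19403.9 Mb
dashcam clip: 15.198 Mbps × 1800 s × 1.04 = 28450.7 Mb
sports highlight package: 29.568 Mbps × 226 s × 1.04 = 6949.7 Mb
music video: 14.268 Mbps × 300 s × 1.04 = 4451.6 Mb
TV episode: 6.578 Mbps × 2520 s × 1.04 = 17239.6 Mb
Total: 131020.1 Mb = 16377.5 MB.
= 16.38 GB.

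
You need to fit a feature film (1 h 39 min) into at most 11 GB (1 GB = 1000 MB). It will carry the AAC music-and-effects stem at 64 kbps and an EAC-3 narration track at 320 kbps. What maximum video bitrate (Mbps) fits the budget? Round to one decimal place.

14.4 Mbps

Budget: 11 GB = 88000.0 Mb.
1 h 39 min = 99 min = 5940 s
Total bitrate budget: 88000.0 Mb / 5940 s = 14.815 Mbps.
Audio total: 64 + 320 = 384 kbps = 0.384 Mbps.
Video: 14.815 − 0.384 = 14.431 Mbps.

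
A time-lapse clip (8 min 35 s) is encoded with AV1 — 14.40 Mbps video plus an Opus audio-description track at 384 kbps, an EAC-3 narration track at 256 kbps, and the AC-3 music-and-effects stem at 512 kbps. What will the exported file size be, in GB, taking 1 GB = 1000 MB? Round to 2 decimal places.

8 min 35 s = 515 s
Audio total: 384 + 256 + 512 = 1152 kbps = 1.152 Mbps.
Total bitrate: 14.40 + 1.152 = 15.552 Mbps.
Stream data: 15.552 Mbps × 515 s = 8009.3 Mb.
8,009 Mb ÷ 8 = 1,001 MB → 1.001 GB.

1.00 GB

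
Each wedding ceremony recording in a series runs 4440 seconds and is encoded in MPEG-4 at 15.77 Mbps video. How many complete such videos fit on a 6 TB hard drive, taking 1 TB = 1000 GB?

Per item: 15.770 Mbps × 4440 s = 70,019 Mb = 8,752 MB.
Capacity: 6 TB = 48,000,000 Mb; 685.53 items → 685 complete.

685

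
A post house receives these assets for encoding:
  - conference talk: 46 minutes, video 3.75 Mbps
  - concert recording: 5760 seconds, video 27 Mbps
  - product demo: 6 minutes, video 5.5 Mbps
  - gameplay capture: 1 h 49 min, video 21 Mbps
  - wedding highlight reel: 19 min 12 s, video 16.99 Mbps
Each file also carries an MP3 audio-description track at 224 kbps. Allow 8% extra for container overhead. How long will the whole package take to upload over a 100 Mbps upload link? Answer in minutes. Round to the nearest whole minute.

Audio: 224 kbps = 0.224 Mbps.
conference talk: 3.974 Mbps × 2760 s × 1.08 = 11845.7 Mb
concert recording: 27.224 Mbps × 5760 s × 1.08 = 169355.1 Mb
product demo: 5.724 Mbps × 360 s × 1.08 = 2225.5 Mb
gameplay capture: 21.224 Mbps × 6540 s × 1.08 = 149909.4 Mb
wedding highlight reel: 17.214 Mbps × 1152 s × 1.08 = 21417.0 Mb
Total: 354752.6 Mb = 44344.1 MB.
At 100 Mbps: 354752.6 / 100 = 3548 s ≈ 59.1 minutes.

59 minutes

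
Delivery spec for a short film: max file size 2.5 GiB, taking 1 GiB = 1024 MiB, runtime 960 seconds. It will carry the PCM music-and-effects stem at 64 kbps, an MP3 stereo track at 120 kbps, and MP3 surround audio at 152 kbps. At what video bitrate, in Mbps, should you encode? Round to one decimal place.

Budget: 2.5 GiB = 21474.8 Mb.
Total bitrate budget: 21474.8 Mb / 960 s = 22.370 Mbps.
Audio total: 64 + 120 + 152 = 336 kbps = 0.336 Mbps.
Video: 22.370 − 0.336 = 22.034 Mbps.

22.0 Mbps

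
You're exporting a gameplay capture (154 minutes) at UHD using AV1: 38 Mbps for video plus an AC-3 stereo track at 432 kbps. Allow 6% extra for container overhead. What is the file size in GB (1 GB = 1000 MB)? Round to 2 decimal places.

47.05 GB

154 min = 9240 s
Audio: 432 kbps = 0.432 Mbps.
Total bitrate: 38 + 0.432 = 38.432 Mbps.
Stream data: 38.432 Mbps × 9240 s = 355111.7 Mb.
With 6% container overhead: ×1.06.
376,418 Mb ÷ 8 = 47,052 MB → 47.05 GB.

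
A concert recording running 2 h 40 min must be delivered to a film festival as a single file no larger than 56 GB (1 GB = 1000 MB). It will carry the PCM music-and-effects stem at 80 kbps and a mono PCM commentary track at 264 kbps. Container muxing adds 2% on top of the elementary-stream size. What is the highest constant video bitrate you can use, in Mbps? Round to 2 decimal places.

Budget: 56 GB = 448000.0 Mb.
Stream payload after overhead: 448000.0 / 1.02 = 439215.7 Mb.
2 h 40 min = 160 min = 9600 s
Total bitrate budget: 439215.7 Mb / 9600 s = 45.752 Mbps.
Audio total: 80 + 264 = 344 kbps = 0.344 Mbps.
Video: 45.752 − 0.344 = 45.408 Mbps.

45.41 Mbps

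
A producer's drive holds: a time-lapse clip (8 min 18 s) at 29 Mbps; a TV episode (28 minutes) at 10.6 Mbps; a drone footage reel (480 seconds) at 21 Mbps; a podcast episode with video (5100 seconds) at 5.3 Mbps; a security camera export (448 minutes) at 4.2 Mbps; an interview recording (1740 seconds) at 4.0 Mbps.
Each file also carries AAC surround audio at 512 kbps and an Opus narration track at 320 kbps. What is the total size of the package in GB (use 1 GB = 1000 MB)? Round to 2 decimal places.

Audio total: 512 + 320 = 832 kbps = 0.832 Mbps.
time-lapse clip: 29.832 Mbps × 498 s = 14856.3 Mb
TV episode: 11.432 Mbps × 1680 s = 19205.8 Mb
drone footage reel: 21.832 Mbps × 480 s = 10479.4 Mb
podcast episode with video: 6.132 Mbps × 5100 s = 31273.2 Mb
security camera export: 5.032 Mbps × 26880 s = 135260.2 Mb
interview recording: 4.832 Mbps × 1740 s = 8407.7 Mb
Total: 219482.5 Mb = 27435.3 MB.
= 27.44 GB.

27.44 GB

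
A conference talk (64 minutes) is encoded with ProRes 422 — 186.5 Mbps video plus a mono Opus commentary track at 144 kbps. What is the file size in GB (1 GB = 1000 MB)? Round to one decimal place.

89.6 GB

64 min = 3840 s
Audio: 144 kbps = 0.144 Mbps.
Total bitrate: 186.5 + 0.144 = 186.644 Mbps.
Stream data: 186.644 Mbps × 3840 s = 716713.0 Mb.
716,713 Mb ÷ 8 = 89,589 MB → 89.59 GB.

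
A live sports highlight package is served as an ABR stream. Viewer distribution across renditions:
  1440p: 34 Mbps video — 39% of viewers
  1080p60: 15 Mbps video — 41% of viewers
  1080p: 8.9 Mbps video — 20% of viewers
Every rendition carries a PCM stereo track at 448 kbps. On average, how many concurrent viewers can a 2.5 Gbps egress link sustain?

115

Audio: 448 kbps = 0.448 Mbps.
Average per-viewer bitrate: 0.39×34.448 + 0.41×15.448 + 0.20×9.348 = 21.638 Mbps.
2.5 Gbps = 2,500 Mbps; 2,500 / 21.638 = 115.54 → 115.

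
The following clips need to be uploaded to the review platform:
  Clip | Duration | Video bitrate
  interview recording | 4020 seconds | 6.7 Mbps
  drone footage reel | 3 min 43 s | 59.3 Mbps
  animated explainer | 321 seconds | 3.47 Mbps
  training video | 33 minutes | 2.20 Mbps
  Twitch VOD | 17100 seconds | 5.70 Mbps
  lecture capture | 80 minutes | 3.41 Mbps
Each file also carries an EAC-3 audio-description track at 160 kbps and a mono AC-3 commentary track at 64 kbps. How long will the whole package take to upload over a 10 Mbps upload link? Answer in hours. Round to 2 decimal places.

4.61 hours

Audio total: 160 + 64 = 224 kbps = 0.224 Mbps.
interview recording: 6.924 Mbps × 4020 s = 27834.5 Mb
drone footage reel: 59.524 Mbps × 223 s = 13273.9 Mb
animated explainer: 3.694 Mbps × 321 s = 1185.8 Mb
training video: 2.424 Mbps × 1980 s = 4799.5 Mb
Twitch VOD: 5.924 Mbps × 17100 s = 101300.4 Mb
lecture capture: 3.634 Mbps × 4800 s = 17443.2 Mb
Total: 165837.2 Mb = 20729.7 MB.
At 10 Mbps: 165837.2 / 10 = 16584 s ≈ 4.61 hours.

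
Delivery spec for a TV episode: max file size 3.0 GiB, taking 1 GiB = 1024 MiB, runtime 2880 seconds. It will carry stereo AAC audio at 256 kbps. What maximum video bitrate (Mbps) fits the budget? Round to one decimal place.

8.7 Mbps

Budget: 3.0 GiB = 25769.8 Mb.
Total bitrate budget: 25769.8 Mb / 2880 s = 8.948 Mbps.
Audio: 256 kbps = 0.256 Mbps.
Video: 8.948 − 0.256 = 8.692 Mbps.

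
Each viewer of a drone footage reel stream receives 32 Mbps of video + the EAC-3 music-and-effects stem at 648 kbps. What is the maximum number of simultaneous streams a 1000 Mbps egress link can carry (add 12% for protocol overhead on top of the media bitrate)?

Audio: 648 kbps = 0.648 Mbps.
Per-viewer media rate: 32.648 Mbps.
On the wire with 12% overhead: 36.566 Mbps.
1000 Mbps = 1,000 Mbps; 1,000 / 36.566 = 27.35 → 27 viewers.

27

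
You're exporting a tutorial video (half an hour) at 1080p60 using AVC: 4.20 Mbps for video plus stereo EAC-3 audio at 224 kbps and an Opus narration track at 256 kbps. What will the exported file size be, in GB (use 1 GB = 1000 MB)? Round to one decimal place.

1.1 GB

30 min = 1800 s
Audio total: 224 + 256 = 480 kbps = 0.480 Mbps.
Total bitrate: 4.20 + 0.480 = 4.680 Mbps.
Stream data: 4.680 Mbps × 1800 s = 8424.0 Mb.
8,424 Mb ÷ 8 = 1,053 MB → 1.053 GB.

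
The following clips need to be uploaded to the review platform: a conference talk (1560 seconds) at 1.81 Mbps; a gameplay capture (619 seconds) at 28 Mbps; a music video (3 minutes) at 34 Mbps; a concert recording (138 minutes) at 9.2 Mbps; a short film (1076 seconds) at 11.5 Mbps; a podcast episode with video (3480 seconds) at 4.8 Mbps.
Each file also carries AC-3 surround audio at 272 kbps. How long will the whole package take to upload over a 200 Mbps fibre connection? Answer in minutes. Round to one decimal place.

Audio: 272 kbps = 0.272 Mbps.
conference talk: 2.082 Mbps × 1560 s = 3247.9 Mb
gameplay capture: 28.272 Mbps × 619 s = 17500.4 Mb
music video: 34.272 Mbps × 180 s = 6169.0 Mb
concert recording: 9.472 Mbps × 8280 s = 78428.2 Mb
short film: 11.772 Mbps × 1076 s = 12666.7 Mb
podcast episode with video: 5.072 Mbps × 3480 s = 17650.6 Mb
Total: 135662.6 Mb = 16957.8 MB.
At 200 Mbps: 135662.6 / 200 = 678 s ≈ 11.3 minutes.

11.3 minutes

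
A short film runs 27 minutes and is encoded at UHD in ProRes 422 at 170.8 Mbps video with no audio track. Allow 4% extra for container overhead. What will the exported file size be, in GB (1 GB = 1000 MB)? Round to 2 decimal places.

27 min = 1620 s
Total bitrate: 170.8 Mbps.
Stream data: 170.800 Mbps × 1620 s = 276696.0 Mb.
With 4% container overhead: ×1.04.
287,764 Mb ÷ 8 = 35,970 MB → 35.97 GB.

35.97 GB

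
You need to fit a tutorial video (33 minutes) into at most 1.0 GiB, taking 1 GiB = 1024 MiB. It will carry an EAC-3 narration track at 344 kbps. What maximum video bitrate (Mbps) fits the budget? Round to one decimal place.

Budget: 1.0 GiB = 8589.9 Mb.
33 min = 1980 s
Total bitrate budget: 8589.9 Mb / 1980 s = 4.338 Mbps.
Audio: 344 kbps = 0.344 Mbps.
Video: 4.338 − 0.344 = 3.994 Mbps.

4.0 Mbps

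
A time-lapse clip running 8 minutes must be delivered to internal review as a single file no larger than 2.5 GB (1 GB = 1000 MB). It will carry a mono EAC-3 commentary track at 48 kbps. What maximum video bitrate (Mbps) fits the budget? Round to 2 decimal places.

41.62 Mbps

Budget: 2.5 GB = 20000.0 Mb.
8 min = 480 s
Total bitrate budget: 20000.0 Mb / 480 s = 41.667 Mbps.
Audio: 48 kbps = 0.048 Mbps.
Video: 41.667 − 0.048 = 41.619 Mbps.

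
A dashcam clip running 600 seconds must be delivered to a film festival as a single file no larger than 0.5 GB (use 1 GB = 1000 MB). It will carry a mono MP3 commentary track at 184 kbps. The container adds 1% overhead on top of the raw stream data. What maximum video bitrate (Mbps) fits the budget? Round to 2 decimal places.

Budget: 0.5 GB = 4000.0 Mb.
Stream payload after overhead: 4000.0 / 1.01 = 3960.4 Mb.
Total bitrate budget: 3960.4 Mb / 600 s = 6.601 Mbps.
Audio: 184 kbps = 0.184 Mbps.
Video: 6.601 − 0.184 = 6.417 Mbps.

6.42 Mbps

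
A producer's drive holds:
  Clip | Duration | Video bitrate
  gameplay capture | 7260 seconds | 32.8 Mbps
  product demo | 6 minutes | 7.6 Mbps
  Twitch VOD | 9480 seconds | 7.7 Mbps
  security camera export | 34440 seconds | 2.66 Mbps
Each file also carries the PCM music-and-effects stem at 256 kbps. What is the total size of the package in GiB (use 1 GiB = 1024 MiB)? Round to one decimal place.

Audio: 256 kbps = 0.256 Mbps.
gameplay capture: 33.056 Mbps × 7260 s = 239986.6 Mb
product demo: 7.856 Mbps × 360 s = 2828.2 Mb
Twitch VOD: 7.956 Mbps × 9480 s = 75422.9 Mb
security camera export: 2.916 Mbps × 34440 s = 100427.0 Mb
Total: 418664.6 Mb = 52333.1 MB.
= 48.74 GiB.

48.7 GiB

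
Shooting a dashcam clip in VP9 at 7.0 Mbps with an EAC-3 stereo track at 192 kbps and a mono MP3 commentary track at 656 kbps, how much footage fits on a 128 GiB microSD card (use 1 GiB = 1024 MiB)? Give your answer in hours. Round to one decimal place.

38.9 hours

Audio total: 192 + 656 = 848 kbps = 0.848 Mbps.
Total bitrate: 7.0 + 0.848 = 7.848 Mbps.
Capacity: 128 GiB = 1,099,512 Mb.
Recording time: 1,099,512 / 7.848 = 140,101 s ≈ 38.9 hours.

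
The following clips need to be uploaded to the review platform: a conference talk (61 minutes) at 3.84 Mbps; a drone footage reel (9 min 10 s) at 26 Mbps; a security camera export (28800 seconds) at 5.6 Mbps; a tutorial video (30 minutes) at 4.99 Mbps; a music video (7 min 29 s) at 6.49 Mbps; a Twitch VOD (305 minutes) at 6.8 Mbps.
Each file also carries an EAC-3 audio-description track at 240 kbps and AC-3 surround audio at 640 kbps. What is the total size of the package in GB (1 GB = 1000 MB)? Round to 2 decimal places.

46.64 GB

Audio total: 240 + 640 = 880 kbps = 0.880 Mbps.
conference talk: 4.720 Mbps × 3660 s = 17275.2 Mb
drone footage reel: 26.880 Mbps × 550 s = 14784.0 Mb
security camera export: 6.480 Mbps × 28800 s = 186624.0 Mb
tutorial video: 5.870 Mbps × 1800 s = 10566.0 Mb
music video: 7.370 Mbps × 449 s = 3309.1 Mb
Twitch VOD: 7.680 Mbps × 18300 s = 140544.0 Mb
Total: 373102.3 Mb = 46637.8 MB.
= 46.64 GB.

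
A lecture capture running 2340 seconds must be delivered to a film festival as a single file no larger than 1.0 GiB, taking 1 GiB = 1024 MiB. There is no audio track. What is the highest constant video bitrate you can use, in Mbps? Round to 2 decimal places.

3.67 Mbps

Budget: 1.0 GiB = 8589.9 Mb.
Total bitrate budget: 8589.9 Mb / 2340 s = 3.671 Mbps.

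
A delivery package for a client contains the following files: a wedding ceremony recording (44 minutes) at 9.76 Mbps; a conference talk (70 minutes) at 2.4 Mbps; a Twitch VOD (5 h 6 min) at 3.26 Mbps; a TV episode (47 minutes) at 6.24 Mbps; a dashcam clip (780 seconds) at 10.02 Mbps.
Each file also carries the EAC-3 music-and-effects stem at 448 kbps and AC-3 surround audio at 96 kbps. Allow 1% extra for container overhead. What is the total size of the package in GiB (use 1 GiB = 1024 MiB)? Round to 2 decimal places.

Audio total: 448 + 96 = 544 kbps = 0.544 Mbps.
wedding ceremony recording: 10.304 Mbps × 2640 s × 1.01 = 27474.6 Mb
conference talk: 2.944 Mbps × 4200 s × 1.01 = 12488.4 Mb
Twitch VOD: 3.804 Mbps × 18360 s × 1.01 = 70539.9 Mb
TV episode: 6.784 Mbps × 2820 s × 1.01 = 19322.2 Mb
dashcam clip: 10.564 Mbps × 780 s × 1.01 = 8322.3 Mb
Total: 138147.4 Mb = 17268.4 MB.
= 16.08 GiB.

16.08 GiB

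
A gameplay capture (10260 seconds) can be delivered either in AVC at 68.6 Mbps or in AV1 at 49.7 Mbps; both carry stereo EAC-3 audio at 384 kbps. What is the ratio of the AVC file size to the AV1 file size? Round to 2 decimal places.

1.38

Audio: 384 kbps = 0.384 Mbps.
AVC: 68.984 Mbps × 10260 s = 707775.8 Mb = 88.472 GB.
AV1: 50.084 Mbps × 10260 s = 513861.8 Mb = 64.233 GB.
Ratio: 88.472 / 64.233 = 1.377.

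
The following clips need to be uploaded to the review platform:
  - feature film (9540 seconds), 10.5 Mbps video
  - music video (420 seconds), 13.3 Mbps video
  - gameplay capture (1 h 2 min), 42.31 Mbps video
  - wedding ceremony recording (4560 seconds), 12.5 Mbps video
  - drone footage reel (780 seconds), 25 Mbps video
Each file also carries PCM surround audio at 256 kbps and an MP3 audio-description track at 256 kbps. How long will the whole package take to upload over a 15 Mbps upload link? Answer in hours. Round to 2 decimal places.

6.47 hours

Audio total: 256 + 256 = 512 kbps = 0.512 Mbps.
feature film: 11.012 Mbps × 9540 s = 105054.5 Mb
music video: 13.812 Mbps × 420 s = 5801.0 Mb
gameplay capture: 42.822 Mbps × 3720 s = 159297.8 Mb
wedding ceremony recording: 13.012 Mbps × 4560 s = 59334.7 Mb
drone footage reel: 25.512 Mbps × 780 s = 19899.4 Mb
Total: 349387.4 Mb = 43673.4 MB.
At 15 Mbps: 349387.4 / 15 = 23292 s ≈ 6.47 hours.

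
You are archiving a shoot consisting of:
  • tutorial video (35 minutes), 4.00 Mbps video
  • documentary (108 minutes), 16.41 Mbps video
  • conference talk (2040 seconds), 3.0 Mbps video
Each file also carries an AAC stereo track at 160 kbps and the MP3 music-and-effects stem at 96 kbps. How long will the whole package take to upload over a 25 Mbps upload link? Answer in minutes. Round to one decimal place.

Audio total: 160 + 96 = 256 kbps = 0.256 Mbps.
tutorial video: 4.256 Mbps × 2100 s = 8937.6 Mb
documentary: 16.666 Mbps × 6480 s = 107995.7 Mb
conference talk: 3.256 Mbps × 2040 s = 6642.2 Mb
Total: 123575.5 Mb = 15446.9 MB.
At 25 Mbps: 123575.5 / 25 = 4943 s ≈ 82.4 minutes.

82.4 minutes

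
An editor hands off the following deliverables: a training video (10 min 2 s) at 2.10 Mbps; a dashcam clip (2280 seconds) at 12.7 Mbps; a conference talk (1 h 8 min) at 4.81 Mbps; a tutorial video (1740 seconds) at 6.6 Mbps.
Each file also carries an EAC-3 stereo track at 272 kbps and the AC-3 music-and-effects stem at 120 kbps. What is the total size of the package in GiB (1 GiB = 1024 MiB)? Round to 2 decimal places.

7.54 GiB

Audio total: 272 + 120 = 392 kbps = 0.392 Mbps.
training video: 2.492 Mbps × 602 s = 1500.2 Mb
dashcam clip: 13.092 Mbps × 2280 s = 29849.8 Mb
conference talk: 5.202 Mbps × 4080 s = 21224.2 Mb
tutorial video: 6.992 Mbps × 1740 s = 12166.1 Mb
Total: 64740.2 Mb = 8092.5 MB.
= 7.537 GiB.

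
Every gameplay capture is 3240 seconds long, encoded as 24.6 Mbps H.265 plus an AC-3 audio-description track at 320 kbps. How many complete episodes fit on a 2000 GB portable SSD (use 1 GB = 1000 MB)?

198

Audio: 320 kbps = 0.320 Mbps.
Total bitrate: 24.920 Mbps.
Per item: 24.920 Mbps × 3240 s = 80,741 Mb = 10,093 MB.
Capacity: 2000 GB = 16,000,000 Mb; 198.16 items → 198 complete.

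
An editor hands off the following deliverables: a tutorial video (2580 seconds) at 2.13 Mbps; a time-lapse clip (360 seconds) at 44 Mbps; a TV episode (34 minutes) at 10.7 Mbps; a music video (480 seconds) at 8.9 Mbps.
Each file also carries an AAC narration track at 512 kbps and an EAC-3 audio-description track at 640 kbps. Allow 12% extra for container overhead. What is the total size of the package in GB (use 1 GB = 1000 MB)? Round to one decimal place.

7.5 GB

Audio total: 512 + 640 = 1152 kbps = 1.152 Mbps.
tutorial video: 3.282 Mbps × 2580 s × 1.12 = 9483.7 Mb
time-lapse clip: 45.152 Mbps × 360 s × 1.12 = 18205.3 Mb
TV episode: 11.852 Mbps × 2040 s × 1.12 = 27079.4 Mb
music video: 10.052 Mbps × 480 s × 1.12 = 5404.0 Mb
Total: 60172.4 Mb = 7521.5 MB.
= 7.522 GB.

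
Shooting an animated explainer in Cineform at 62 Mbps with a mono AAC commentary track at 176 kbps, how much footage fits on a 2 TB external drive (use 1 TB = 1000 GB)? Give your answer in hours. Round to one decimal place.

71.5 hours

Audio: 176 kbps = 0.176 Mbps.
Total bitrate: 62 + 0.176 = 62.176 Mbps.
Capacity: 2 TB = 16,000,000 Mb.
Recording time: 16,000,000 / 62.176 = 257,334 s ≈ 71.5 hours.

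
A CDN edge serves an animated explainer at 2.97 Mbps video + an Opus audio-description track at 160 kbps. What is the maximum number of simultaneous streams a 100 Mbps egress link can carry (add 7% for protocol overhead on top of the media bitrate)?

Audio: 160 kbps = 0.160 Mbps.
Per-viewer media rate: 3.130 Mbps.
On the wire with 7% overhead: 3.349 Mbps.
100 Mbps = 100.0 Mbps; 100.0 / 3.349 = 29.86 → 29 viewers.

29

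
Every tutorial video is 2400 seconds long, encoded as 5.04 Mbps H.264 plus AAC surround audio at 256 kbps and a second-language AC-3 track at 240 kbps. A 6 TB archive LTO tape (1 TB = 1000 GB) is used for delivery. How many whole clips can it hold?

3612

Audio total: 256 + 240 = 496 kbps = 0.496 Mbps.
Total bitrate: 5.536 Mbps.
Per item: 5.536 Mbps × 2400 s = 13,286 Mb = 1,661 MB.
Capacity: 6 TB = 48,000,000 Mb; 3612.72 items → 3612 complete.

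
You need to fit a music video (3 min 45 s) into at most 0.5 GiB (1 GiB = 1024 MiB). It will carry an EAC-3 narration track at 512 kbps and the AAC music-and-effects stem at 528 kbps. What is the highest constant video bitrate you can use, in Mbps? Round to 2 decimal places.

18.05 Mbps

Budget: 0.5 GiB = 4295.0 Mb.
3 min 45 s = 225 s
Total bitrate budget: 4295.0 Mb / 225 s = 19.089 Mbps.
Audio total: 512 + 528 = 1040 kbps = 1.040 Mbps.
Video: 19.089 − 1.040 = 18.049 Mbps.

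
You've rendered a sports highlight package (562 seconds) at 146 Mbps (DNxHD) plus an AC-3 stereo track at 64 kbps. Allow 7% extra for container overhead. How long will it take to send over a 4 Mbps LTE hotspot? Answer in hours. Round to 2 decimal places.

Audio: 64 kbps = 0.064 Mbps.
Total bitrate: 146.064 Mbps.
File: 146.064 Mbps × 562 s = 82088.0 Mb.
With 7% container overhead: ×1.07. → 87834.1 Mb.
At 4 Mbps: 87834.1 / 4 = 21958.5 s ≈ 6.1 hours.

6.10 hours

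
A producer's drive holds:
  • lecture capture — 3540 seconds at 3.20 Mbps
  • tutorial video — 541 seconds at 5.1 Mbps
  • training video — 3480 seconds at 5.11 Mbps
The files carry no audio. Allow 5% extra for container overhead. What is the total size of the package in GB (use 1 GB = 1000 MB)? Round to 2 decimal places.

4.18 GB

lecture capture: 3.200 Mbps × 3540 s × 1.05 = 11894.4 Mb
tutorial video: 5.100 Mbps × 541 s × 1.05 = 2897.1 Mb
training video: 5.110 Mbps × 3480 s × 1.05 = 18671.9 Mb
Total: 33463.4 Mb = 4182.9 MB.
= 4.183 GB.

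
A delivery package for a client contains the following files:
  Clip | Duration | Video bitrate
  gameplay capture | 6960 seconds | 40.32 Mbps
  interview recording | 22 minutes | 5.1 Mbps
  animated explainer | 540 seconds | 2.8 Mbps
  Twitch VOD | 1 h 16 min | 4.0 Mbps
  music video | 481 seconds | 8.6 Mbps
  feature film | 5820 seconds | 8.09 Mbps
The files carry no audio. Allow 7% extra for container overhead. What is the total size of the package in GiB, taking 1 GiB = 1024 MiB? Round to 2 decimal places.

gameplay capture: 40.320 Mbps × 6960 s × 1.07 = 300271.1 Mb
interview recording: 5.100 Mbps × 1320 s × 1.07 = 7203.2 Mb
animated explainer: 2.800 Mbps × 540 s × 1.07 = 1617.8 Mb
Twitch VOD: 4.000 Mbps × 4560 s × 1.07 = 19516.8 Mb
music video: 8.600 Mbps × 481 s × 1.07 = 4426.2 Mb
feature film: 8.090 Mbps × 5820 s × 1.07 = 50379.7 Mb
Total: 383414.8 Mb = 47926.9 MB.
= 44.64 GiB.

44.64 GiB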